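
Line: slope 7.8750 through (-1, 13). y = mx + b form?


y - 13 = 7.8750(x + 1)
y = 7.8750x + 13 - 7.8750*(-1)
y = 7.8750x + 20.8750

y = 7.8750x + 20.8750


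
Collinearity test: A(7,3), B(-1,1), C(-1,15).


7*(1-15) - 1*(15-3) - 1*(3-1)
= -98 - 12 - 2 = -112

No, not collinear (determinant = -112)


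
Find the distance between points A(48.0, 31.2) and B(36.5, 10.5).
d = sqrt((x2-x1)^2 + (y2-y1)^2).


dx = 36.5 - 48.0 = -11.5
dy = 10.5 - 31.2 = -20.7
d = sqrt(132.25 + 428.49) = sqrt(560.74) = 23.6799

23.6799


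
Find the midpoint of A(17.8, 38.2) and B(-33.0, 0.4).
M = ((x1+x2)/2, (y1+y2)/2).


Mx = (17.8 - 33.0)/2 = -15.2/2 = -7.6000
My = (38.2 + 0.4)/2 = 38.6/2 = 19.3000

(-7.6000, 19.3000)


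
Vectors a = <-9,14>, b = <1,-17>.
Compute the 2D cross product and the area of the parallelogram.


cross = -9*(-17) - 14*1 = 153 - 14 = 139
Parallelogram area = |139| = 139

cross = 139, parallelogram area = 139


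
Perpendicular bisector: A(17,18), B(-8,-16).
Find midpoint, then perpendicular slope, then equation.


Midpoint = (4.5, 1)
Slope of AB = dy/dx = -34/(-25) = 1.3600
Perp slope = -dx/dy = -25/34 = -0.7353
b = My - (perp slope)*Mx = 1 + (-25*4.5)/(-34) = 1 + 3.3088 = 4.3088

y = -0.7353x + 4.3088


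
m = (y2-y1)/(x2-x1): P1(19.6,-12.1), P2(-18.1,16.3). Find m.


dy = 16.3 + 12.1 = 28.4
dx = -18.1 - 19.6 = -37.7
m = 28.4/(-37.7) = -0.7533

m = -0.7533


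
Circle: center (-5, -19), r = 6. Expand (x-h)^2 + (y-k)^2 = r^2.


(x+ 5)^2 + (y+ 19)^2 = 6^2
D = -2h = 10, E = -2k = 38
F = h^2+k^2-r^2 = 25+361-36 = 350

x^2 + y^2 + 10x + 38y + 350 = 0


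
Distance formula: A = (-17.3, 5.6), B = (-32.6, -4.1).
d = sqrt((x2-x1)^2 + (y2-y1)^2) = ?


dx = -32.6 + 17.3 = -15.3
dy = -4.1 - 5.6 = -9.7
d = sqrt(234.09 + 94.09) = sqrt(328.18) = 18.1157

18.1157


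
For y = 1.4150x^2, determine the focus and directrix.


a = 1.4150
1/(4a) = 0.1767
Focus = (0, 0.1767)
Directrix: y = -0.1767

Focus = (0, 0.1767), Directrix: y = -0.1767


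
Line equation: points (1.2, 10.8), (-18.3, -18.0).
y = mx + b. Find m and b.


m = (-28.8)/(-19.5) = 1.4769
b = y1 - m*x1 = 10.8 - (-28.8*1.2)/(-19.5) = 10.8 - 1.7723 = 9.0277

y = 1.4769x + 9.0277


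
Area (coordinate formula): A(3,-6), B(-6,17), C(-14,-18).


3*(17+ 18) = 105
-6*(-18+ 6) = 72
-14*(-6-17) = 322
sum = 499
Area = |499|/2 = 249.5000

249.5000 sq units


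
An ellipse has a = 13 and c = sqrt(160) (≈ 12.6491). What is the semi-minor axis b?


b^2 = 13^2 - (sqrt(160))^2 = 169 - 160 = 9
b = sqrt(9) = 3

b = 3


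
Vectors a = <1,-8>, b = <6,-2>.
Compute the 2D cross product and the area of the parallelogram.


cross = 1*(-2) + 8*6 = -2 + 48 = 46
Parallelogram area = |46| = 46

cross = 46, parallelogram area = 46


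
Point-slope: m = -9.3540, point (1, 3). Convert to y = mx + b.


y - 3 = -9.3540(x - 1)
y = -9.3540x + 3 + 9.3540*1
y = -9.3540x + 12.3540

y = -9.3540x + 12.3540


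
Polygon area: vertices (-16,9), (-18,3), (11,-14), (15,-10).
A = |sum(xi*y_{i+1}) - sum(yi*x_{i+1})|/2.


sum(xi*y_{i+1}) = -16*3 - 18*(-14) + 11*(-10) + 15*9 = 229
sum(yi*x_{i+1}) = 9*(-18) + 3*11 - 14*15 - 10*(-16) = -179
Area = |229 + 179|/2 = 408/2 = 204.0000

204.0000 sq units


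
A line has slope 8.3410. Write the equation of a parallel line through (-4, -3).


Parallel lines have equal slopes.
m2 = 8.3410
b2 = -3 - 8.3410*(-4) = 30.3640

y = 8.3410x + 30.3640


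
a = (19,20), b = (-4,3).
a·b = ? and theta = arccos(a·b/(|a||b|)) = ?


a·b = 19*(-4) + 20*3 = -76 + 60 = -16
|a| = sqrt(361+400) = 27.5862
|b| = sqrt(16+9) = 5.0000
cos(theta) = -16/(sqrt(761)*sqrt(25)) = -16/sqrt(19025) = -0.116000
theta = arccos(-16/sqrt(19025)) = 96.6613 degrees

a·b = -16, theta = 96.6613 deg


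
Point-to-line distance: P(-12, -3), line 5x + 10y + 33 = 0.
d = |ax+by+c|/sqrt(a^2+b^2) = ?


|5*(-12) + 10*(-3) + 33| = |-57| = 57
sqrt(25 + 100) = sqrt(125) = 11.1803
d = 57/sqrt(125) = 5.0982

5.0982


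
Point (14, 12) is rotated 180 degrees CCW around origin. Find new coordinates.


cos(180) = -1, sin(180) = 0
x' = 14*(-1) - 12*0 = -14
y' = 14*0 + 12*(-1) = -12

(-14, -12)


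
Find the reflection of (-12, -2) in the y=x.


Reflection rule for y=x: (y, x)
(-12, -2) -> (-2, -12)

(-2, -12)


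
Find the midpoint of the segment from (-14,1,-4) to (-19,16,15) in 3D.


Mx = (-14- 19)/2 = -16.5000
My = (1+16)/2 = 8.5000
Mz = (-4+15)/2 = 5.5000

M = (-16.5000, 8.5000, 5.5000)


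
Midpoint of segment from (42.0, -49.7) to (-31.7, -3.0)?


Mx = (42.0 - 31.7)/2 = 10.3/2 = 5.1500
My = (-49.7 - 3.0)/2 = -52.7/2 = -26.3500

(5.1500, -26.3500)


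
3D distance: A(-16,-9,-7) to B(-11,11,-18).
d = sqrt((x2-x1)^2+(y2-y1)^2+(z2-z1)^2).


dx=5, dy=20, dz=-11
d = sqrt(25+400+121) = sqrt(546) = 23.3666

23.3666


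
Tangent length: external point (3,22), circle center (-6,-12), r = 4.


d = sqrt((3+ 6)^2 + (22+ 12)^2) = sqrt(81+1156) = 35.1710
L = sqrt(1237.0000 - 16) = sqrt(1221.0000) = 34.9428

34.9428


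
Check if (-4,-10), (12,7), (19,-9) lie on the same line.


-4*(7+ 9) + 12*(-9+ 10) + 19*(-10-7)
= -64 + 12 - 323 = -375

No, not collinear (determinant = -375)


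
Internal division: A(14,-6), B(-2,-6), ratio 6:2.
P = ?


Px = (6*(-2) + 2*14)/8 = 16/8 = 2.0000
Py = (6*(-6) + 2*(-6))/8 = -48/8 = -6.0000

P = (2.0000, -6.0000)


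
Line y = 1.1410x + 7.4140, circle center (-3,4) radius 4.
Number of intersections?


Substitute y = 1.1410x + 7.4140: (x+ 3)^2 + (1.1410x+7.4140-4)^2 = 16
Expand to Ax^2 + Bx + C = 0, where b-k = 3.414
A = 1+m^2 = 2.301881
B = 2(m(b-k) - h) = 2(1.1410*3.414 + 3) = 13.790748
C = h^2 + (b-k)^2 - r^2 = 9 + 11.655396 - 16 = 4.655396
disc = B^2-4AC = 190.1847 - 42.8647 = 147.3200
disc > 0

2 intersection points


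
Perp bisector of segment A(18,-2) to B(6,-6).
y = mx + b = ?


Midpoint = (12, -4)
Slope of AB = dy/dx = -4/(-12) = 0.3333
Perp slope = -dx/dy = -12/4 = -3.0000
b = My - (perp slope)*Mx = -4 + (-12*12)/(-4) = -4 + 36.0000 = 32.0000

y = -3.0000x + 32.0000


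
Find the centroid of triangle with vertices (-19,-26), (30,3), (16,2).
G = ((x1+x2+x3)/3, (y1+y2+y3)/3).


Gx = (-19+30+16)/3 = 27/3 = 9.0000
Gy = (-26+3+2)/3 = -21/3 = -7.0000

G = (9.0000, -7.0000)


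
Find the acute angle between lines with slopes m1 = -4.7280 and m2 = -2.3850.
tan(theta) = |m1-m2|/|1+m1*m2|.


m1-m2 = -2.343
1+m1*m2 = 12.27628
tan(theta) = |-2.343/12.27628| = 0.190856
theta = arctan(|-2.343/12.27628|) = 10.8053 degrees (acute angle)

10.8053 degrees


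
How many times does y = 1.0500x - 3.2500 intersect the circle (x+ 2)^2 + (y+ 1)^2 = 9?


Substitute y = 1.0500x - 3.2500: (x+ 2)^2 + (1.0500x- 3.2500+ 1)^2 = 9
Expand to Ax^2 + Bx + C = 0, where b-k = -2.25
A = 1+m^2 = 2.1025
B = 2(m(b-k) - h) = 2(1.0500*(-2.25) + 2) = -0.725
C = h^2 + (b-k)^2 - r^2 = 4 + 5.0625 - 9 = 0.0625
disc = B^2-4AC = 0.5256 - 0.5256 = 0
disc = 0

1 intersection point (tangent)


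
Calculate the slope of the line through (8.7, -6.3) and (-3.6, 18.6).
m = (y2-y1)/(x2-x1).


dy = 18.6 + 6.3 = 24.9
dx = -3.6 - 8.7 = -12.3
m = 24.9/(-12.3) = -2.0244

m = -2.0244


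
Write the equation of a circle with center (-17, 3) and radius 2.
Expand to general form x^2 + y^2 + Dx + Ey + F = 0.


(x+ 17)^2 + (y-3)^2 = 2^2
D = -2h = 34, E = -2k = -6
F = h^2+k^2-r^2 = 289+9-4 = 294

x^2 + y^2 + 34x - 6y + 294 = 0


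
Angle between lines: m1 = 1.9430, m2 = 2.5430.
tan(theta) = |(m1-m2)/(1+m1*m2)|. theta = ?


m1-m2 = -0.6
1+m1*m2 = 5.941049
tan(theta) = |-0.6/5.941049| = 0.100992
theta = arctan(|-0.6/5.941049|) = 5.7669 degrees (acute angle)

5.7669 degrees


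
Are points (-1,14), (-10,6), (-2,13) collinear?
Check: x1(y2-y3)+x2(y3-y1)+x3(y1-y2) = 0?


-1*(6-13) - 10*(13-14) - 2*(14-6)
= 7 + 10 - 16 = 1

No, not collinear (determinant = 1)


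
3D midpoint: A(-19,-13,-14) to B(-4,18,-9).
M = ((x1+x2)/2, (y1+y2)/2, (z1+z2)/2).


Mx = (-19- 4)/2 = -11.5000
My = (-13+18)/2 = 2.5000
Mz = (-14- 9)/2 = -11.5000

M = (-11.5000, 2.5000, -11.5000)


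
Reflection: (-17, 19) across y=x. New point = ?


Reflection rule for y=x: (y, x)
(-17, 19) -> (19, -17)

(19, -17)


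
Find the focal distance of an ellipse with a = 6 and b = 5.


c^2 = 6^2 - 5^2 = 36 - 25 = 11
c = sqrt(11) = 3.3166

c = 3.3166


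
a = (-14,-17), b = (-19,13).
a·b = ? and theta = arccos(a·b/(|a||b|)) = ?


a·b = -14*(-19) - 17*13 = 266 - 221 = 45
|a| = sqrt(196+289) = 22.0227
|b| = sqrt(361+169) = 23.0217
cos(theta) = 45/(sqrt(485)*sqrt(530)) = 45/sqrt(257050) = 0.088757
theta = arccos(45/sqrt(257050)) = 84.9079 degrees

a·b = 45, theta = 84.9079 deg


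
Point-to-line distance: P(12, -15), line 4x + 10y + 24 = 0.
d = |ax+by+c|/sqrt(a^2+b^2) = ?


|4*12 + 10*(-15) + 24| = |-78| = 78
sqrt(16 + 100) = sqrt(116) = 10.7703
d = 78/sqrt(116) = 7.2421

7.2421


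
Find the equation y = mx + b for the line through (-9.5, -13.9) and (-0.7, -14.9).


m = (-1.0)/(8.8) = -0.1136
b = y1 - m*x1 = -13.9 - (-1.0*(-9.5))/(8.8) = -13.9 - 1.0795 = -14.9795

y = -0.1136x - 14.9795


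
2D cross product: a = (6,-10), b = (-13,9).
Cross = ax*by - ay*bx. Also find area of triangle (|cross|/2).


cross = 6*9 + 10*(-13) = 54 - 130 = -76
Triangle area = |-76|/2 = 76/2 = 38.0000

cross = -76, triangle area = 38.0000


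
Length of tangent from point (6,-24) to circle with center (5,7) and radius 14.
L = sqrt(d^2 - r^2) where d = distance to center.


d = sqrt((6-5)^2 + (-24-7)^2) = sqrt(1+961) = 31.0161
L = sqrt(962.0000 - 196) = sqrt(766.0000) = 27.6767

27.6767


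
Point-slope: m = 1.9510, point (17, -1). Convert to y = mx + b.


y + 1 = 1.9510(x - 17)
y = 1.9510x - 1 - 1.9510*17
y = 1.9510x - 34.1670

y = 1.9510x - 34.1670


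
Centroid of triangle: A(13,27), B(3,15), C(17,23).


Gx = (13+3+17)/3 = 33/3 = 11.0000
Gy = (27+15+23)/3 = 65/3 = 21.6667

G = (11.0000, 21.6667)


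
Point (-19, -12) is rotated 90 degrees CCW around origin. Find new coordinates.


cos(90) = 0, sin(90) = 1
x' = -19*0 + 12*1 = 12
y' = -19*1 - 12*0 = -19

(12, -19)


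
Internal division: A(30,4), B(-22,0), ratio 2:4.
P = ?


Px = (2*(-22) + 4*30)/6 = 76/6 = 12.6667
Py = (2*0 + 4*4)/6 = 16/6 = 2.6667

P = (12.6667, 2.6667)


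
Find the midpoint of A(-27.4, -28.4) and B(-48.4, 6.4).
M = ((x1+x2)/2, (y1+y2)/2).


Mx = (-27.4 - 48.4)/2 = -75.8/2 = -37.9000
My = (-28.4 + 6.4)/2 = -22.0/2 = -11.0000

(-37.9000, -11.0000)


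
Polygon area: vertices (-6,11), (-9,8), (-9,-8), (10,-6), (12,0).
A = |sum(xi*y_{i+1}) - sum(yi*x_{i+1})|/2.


sum(xi*y_{i+1}) = -6*8 - 9*(-8) - 9*(-6) + 10*0 + 12*11 = 210
sum(yi*x_{i+1}) = 11*(-9) + 8*(-9) - 8*10 - 6*12 + 0*(-6) = -323
Area = |210 + 323|/2 = 533/2 = 266.5000

266.5000 sq units


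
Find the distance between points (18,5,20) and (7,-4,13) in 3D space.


dx=-11, dy=-9, dz=-7
d = sqrt(121+81+49) = sqrt(251) = 15.8430

15.8430


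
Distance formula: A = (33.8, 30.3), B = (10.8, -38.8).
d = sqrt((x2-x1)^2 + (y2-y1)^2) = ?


dx = 10.8 - 33.8 = -23
dy = -38.8 - 30.3 = -69.1
d = sqrt(529 + 4774.81) = sqrt(5303.81) = 72.8273

72.8273


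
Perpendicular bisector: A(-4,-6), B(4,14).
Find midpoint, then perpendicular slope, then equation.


Midpoint = (0, 4)
Slope of AB = dy/dx = 20/8 = 2.5000
Perp slope = -dx/dy = -8/20 = -0.4000
b = My - (perp slope)*Mx = 4 + (8*0)/20 = 4 + 0 = 4.0000

y = -0.4000x + 4.0000


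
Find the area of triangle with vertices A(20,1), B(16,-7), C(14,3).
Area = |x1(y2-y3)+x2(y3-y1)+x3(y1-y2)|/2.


20*(-7-3) = -200
16*(3-1) = 32
14*(1+ 7) = 112
sum = -56
Area = |-56|/2 = 28.0000

28.0000 sq units


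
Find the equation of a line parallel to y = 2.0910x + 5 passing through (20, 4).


Parallel lines have equal slopes.
m2 = 2.0910
b2 = 4 - 2.0910*20 = -37.8200

y = 2.0910x - 37.8200


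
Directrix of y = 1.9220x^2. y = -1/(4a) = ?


a = 1.9220
1/(4a) = 0.1301
directrix: y = -0.1301 = -0.1301

y = -0.1301


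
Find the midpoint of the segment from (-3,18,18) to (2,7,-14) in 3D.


Mx = (-3+2)/2 = -0.5000
My = (18+7)/2 = 12.5000
Mz = (18- 14)/2 = 2.0000

M = (-0.5000, 12.5000, 2.0000)


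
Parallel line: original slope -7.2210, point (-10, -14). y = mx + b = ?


Parallel lines have equal slopes.
m2 = -7.2210
b2 = -14 + 7.2210*(-10) = -86.2100

y = -7.2210x - 86.2100


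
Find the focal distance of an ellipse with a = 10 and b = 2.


c^2 = 10^2 - 2^2 = 100 - 4 = 96
c = sqrt(96) = 9.7980

c = 9.7980


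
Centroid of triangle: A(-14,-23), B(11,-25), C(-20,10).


Gx = (-14+11- 20)/3 = -23/3 = -7.6667
Gy = (-23- 25+10)/3 = -38/3 = -12.6667

G = (-7.6667, -12.6667)


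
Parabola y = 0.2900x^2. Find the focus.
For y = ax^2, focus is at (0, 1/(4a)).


a = 0.2900
4a = 1.1600
focus = (0, 1/1.1600) = (0, 0.8621)

Focus = (0, 0.8621)


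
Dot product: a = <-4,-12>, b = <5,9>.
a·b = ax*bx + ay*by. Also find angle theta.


a·b = -4*5 - 12*9 = -20 - 108 = -128
|a| = sqrt(16+144) = 12.6491
|b| = sqrt(25+81) = 10.2956
cos(theta) = -128/(sqrt(160)*sqrt(106)) = -128/sqrt(16960) = -0.982872
theta = arccos(-128/sqrt(16960)) = 169.3803 degrees

a·b = -128, theta = 169.3803 deg


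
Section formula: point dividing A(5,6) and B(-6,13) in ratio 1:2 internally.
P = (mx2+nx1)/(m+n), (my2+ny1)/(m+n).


Px = (1*(-6) + 2*5)/3 = 4/3 = 1.3333
Py = (1*13 + 2*6)/3 = 25/3 = 8.3333

P = (1.3333, 8.3333)


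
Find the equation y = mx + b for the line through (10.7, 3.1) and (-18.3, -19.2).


m = (-22.3)/(-29.0) = 0.7690
b = y1 - m*x1 = 3.1 - (-22.3*10.7)/(-29.0) = 3.1 - 8.2279 = -5.1279

y = 0.7690x - 5.1279


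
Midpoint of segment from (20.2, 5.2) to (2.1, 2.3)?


Mx = (20.2 + 2.1)/2 = 22.3/2 = 11.1500
My = (5.2 + 2.3)/2 = 7.5/2 = 3.7500

(11.1500, 3.7500)


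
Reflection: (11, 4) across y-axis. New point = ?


Reflection rule for y-axis: (-x, y)
(11, 4) -> (-11, 4)

(-11, 4)


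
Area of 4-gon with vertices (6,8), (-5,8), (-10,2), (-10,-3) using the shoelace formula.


sum(xi*y_{i+1}) = 6*8 - 5*2 - 10*(-3) - 10*8 = -12
sum(yi*x_{i+1}) = 8*(-5) + 8*(-10) + 2*(-10) - 3*6 = -158
Area = |-12 + 158|/2 = 146/2 = 73.0000

73.0000 sq units


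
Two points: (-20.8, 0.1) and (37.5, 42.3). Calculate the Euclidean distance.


dx = 37.5 + 20.8 = 58.3
dy = 42.3 - 0.1 = 42.2
d = sqrt(3398.89 + 1780.84) = sqrt(5179.73) = 71.9703

71.9703


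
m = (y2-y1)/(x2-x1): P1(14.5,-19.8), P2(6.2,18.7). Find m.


dy = 18.7 + 19.8 = 38.5
dx = 6.2 - 14.5 = -8.3
m = 38.5/(-8.3) = -4.6386

m = -4.6386


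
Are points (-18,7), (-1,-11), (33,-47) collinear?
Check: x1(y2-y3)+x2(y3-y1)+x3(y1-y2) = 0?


-18*(-11+ 47) - 1*(-47-7) + 33*(7+ 11)
= -648 + 54 + 594 = 0

Yes, collinear (determinant = 0)


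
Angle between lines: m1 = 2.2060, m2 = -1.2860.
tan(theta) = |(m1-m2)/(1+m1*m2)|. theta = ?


m1-m2 = 3.492
1+m1*m2 = -1.836916
tan(theta) = |3.492/(-1.836916)| = 1.901012
theta = arctan(|3.492/(-1.836916)|) = 62.2540 degrees (acute angle)

62.2540 degrees


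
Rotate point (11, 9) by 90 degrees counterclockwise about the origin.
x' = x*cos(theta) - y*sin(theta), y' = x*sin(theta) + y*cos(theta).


cos(90) = 0, sin(90) = 1
x' = 11*0 - 9*1 = -9
y' = 11*1 + 9*0 = 11

(-9, 11)


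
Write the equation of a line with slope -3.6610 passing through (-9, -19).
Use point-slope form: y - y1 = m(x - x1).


y + 19 = -3.6610(x + 9)
y = -3.6610x - 19 + 3.6610*(-9)
y = -3.6610x - 51.9490

y = -3.6610x - 51.9490


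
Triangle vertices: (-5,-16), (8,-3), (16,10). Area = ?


-5*(-3-10) = 65
8*(10+ 16) = 208
16*(-16+ 3) = -208
sum = 65
Area = |65|/2 = 32.5000

32.5000 sq units


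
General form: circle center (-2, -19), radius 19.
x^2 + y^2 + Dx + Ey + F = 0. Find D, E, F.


(x+ 2)^2 + (y+ 19)^2 = 19^2
D = -2h = 4, E = -2k = 38
F = h^2+k^2-r^2 = 4+361-361 = 4

D = 4, E = 38, F = 4


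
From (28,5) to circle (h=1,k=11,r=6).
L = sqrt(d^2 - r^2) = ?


d = sqrt((28-1)^2 + (5-11)^2) = sqrt(729+36) = 27.6586
L = sqrt(765.0000 - 36) = sqrt(729.0000) = 27.0000

27.0000


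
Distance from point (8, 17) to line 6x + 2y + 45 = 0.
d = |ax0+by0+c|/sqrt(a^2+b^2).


|6*8 + 2*17 + 45| = |127| = 127
sqrt(36 + 4) = sqrt(40) = 6.3246
d = 127/sqrt(40) = 20.0805

20.0805


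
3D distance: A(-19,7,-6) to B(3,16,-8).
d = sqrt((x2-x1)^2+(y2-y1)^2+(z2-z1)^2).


dx=22, dy=9, dz=-2
d = sqrt(484+81+4) = sqrt(569) = 23.8537

23.8537


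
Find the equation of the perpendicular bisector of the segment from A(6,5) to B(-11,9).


Midpoint = (-2.5, 7)
Slope of AB = dy/dx = 4/(-17) = -0.2353
Perp slope = -dx/dy = 17/4 = 4.2500
b = My - (perp slope)*Mx = 7 + (-17*(-2.5))/4 = 7 + 10.6250 = 17.6250

y = 4.2500x + 17.6250


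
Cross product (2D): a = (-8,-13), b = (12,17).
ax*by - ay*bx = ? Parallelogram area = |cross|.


cross = -8*17 + 13*12 = -136 + 156 = 20
Parallelogram area = |20| = 20

cross = 20, parallelogram area = 20


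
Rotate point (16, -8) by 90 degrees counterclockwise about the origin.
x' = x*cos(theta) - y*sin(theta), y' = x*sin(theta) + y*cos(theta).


cos(90) = 0, sin(90) = 1
x' = 16*0 + 8*1 = 8
y' = 16*1 - 8*0 = 16

(8, 16)


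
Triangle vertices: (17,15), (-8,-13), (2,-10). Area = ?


17*(-13+ 10) = -51
-8*(-10-15) = 200
2*(15+ 13) = 56
sum = 205
Area = |205|/2 = 102.5000

102.5000 sq units


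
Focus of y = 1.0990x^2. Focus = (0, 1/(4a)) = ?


a = 1.0990
4a = 4.3960
focus = (0, 1/4.3960) = (0, 0.2275)

Focus = (0, 0.2275)


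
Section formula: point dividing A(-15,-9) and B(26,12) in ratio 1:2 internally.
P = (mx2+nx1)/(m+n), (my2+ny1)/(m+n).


Px = (1*26 + 2*(-15))/3 = -4/3 = -1.3333
Py = (1*12 + 2*(-9))/3 = -6/3 = -2.0000

P = (-1.3333, -2.0000)


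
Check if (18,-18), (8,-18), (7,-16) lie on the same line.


18*(-18+ 16) + 8*(-16+ 18) + 7*(-18+ 18)
= -36 + 16 + 0 = -20

No, not collinear (determinant = -20)


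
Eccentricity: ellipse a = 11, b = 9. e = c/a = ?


c = sqrt(121-81) = sqrt(40) = 6.3246
e = c/a = sqrt(40)/11 = 0.5750

e = 0.5750


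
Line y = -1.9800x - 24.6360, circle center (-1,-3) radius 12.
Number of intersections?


Substitute y = -1.9800x - 24.6360: (x+ 1)^2 + (-1.9800x- 24.6360+ 3)^2 = 144
Expand to Ax^2 + Bx + C = 0, where b-k = -21.636
A = 1+m^2 = 4.9204
B = 2(m(b-k) - h) = 2(-1.9800*(-21.636) + 1) = 87.67856
C = h^2 + (b-k)^2 - r^2 = 1 + 468.116496 - 144 = 325.116496
disc = B^2-4AC = 7687.5299 - 6398.8128 = 1288.7171
disc > 0

2 intersection points


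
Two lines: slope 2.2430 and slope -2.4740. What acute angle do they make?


m1-m2 = 4.717
1+m1*m2 = -4.549182
tan(theta) = |4.717/(-4.549182)| = 1.036890
theta = arctan(|4.717/(-4.549182)|) = 46.0376 degrees (acute angle)

46.0376 degrees


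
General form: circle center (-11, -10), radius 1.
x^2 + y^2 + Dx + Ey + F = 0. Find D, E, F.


(x+ 11)^2 + (y+ 10)^2 = 1^2
D = -2h = 22, E = -2k = 20
F = h^2+k^2-r^2 = 121+100-1 = 220

D = 22, E = 20, F = 220


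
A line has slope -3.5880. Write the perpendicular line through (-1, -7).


Perpendicular slope = -1/m1 = -1/(-3.5880) = 0.2787
b2 = y0 - m2*x0 = -7 - 1/(-3.5880) = -7 + 0.2787 = -6.7213

y = 0.2787x - 6.7213


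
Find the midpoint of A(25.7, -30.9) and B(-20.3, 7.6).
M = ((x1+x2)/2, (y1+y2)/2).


Mx = (25.7 - 20.3)/2 = 5.4/2 = 2.7000
My = (-30.9 + 7.6)/2 = -23.3/2 = -11.6500

(2.7000, -11.6500)


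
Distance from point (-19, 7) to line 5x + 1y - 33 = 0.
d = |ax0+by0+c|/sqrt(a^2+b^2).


|5*(-19) + 1*7 - 33| = |-121| = 121
sqrt(25 + 1) = sqrt(26) = 5.0990
d = 121/sqrt(26) = 23.7301

23.7301


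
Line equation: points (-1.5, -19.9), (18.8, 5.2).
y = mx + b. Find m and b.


m = (25.1)/(20.3) = 1.2365
b = y1 - m*x1 = -19.9 - (25.1*(-1.5))/(20.3) = -19.9 + 1.8547 = -18.0453

y = 1.2365x - 18.0453


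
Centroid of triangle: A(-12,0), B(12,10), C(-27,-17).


Gx = (-12+12- 27)/3 = -27/3 = -9.0000
Gy = (0+10- 17)/3 = -7/3 = -2.3333

G = (-9.0000, -2.3333)


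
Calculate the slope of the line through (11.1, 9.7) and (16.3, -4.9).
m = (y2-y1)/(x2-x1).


dy = -4.9 - 9.7 = -14.6
dx = 16.3 - 11.1 = 5.2
m = -14.6/5.2 = -2.8077

m = -2.8077


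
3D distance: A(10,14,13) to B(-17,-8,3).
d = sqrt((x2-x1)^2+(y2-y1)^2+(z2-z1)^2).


dx=-27, dy=-22, dz=-10
d = sqrt(729+484+100) = sqrt(1313) = 36.2353

36.2353


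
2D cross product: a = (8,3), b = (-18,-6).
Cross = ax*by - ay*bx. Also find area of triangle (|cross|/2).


cross = 8*(-6) - 3*(-18) = -48 + 54 = 6
Triangle area = |6|/2 = 6/2 = 3.0000

cross = 6, triangle area = 3.0000


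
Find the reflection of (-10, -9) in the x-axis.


Reflection rule for x-axis: (x, -y)
(-10, -9) -> (-10, 9)

(-10, 9)


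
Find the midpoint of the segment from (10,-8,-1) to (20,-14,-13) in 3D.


Mx = (10+20)/2 = 15.0000
My = (-8- 14)/2 = -11.0000
Mz = (-1- 13)/2 = -7.0000

M = (15.0000, -11.0000, -7.0000)


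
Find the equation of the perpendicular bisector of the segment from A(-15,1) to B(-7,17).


Midpoint = (-11, 9)
Slope of AB = dy/dx = 16/8 = 2.0000
Perp slope = -dx/dy = -8/16 = -0.5000
b = My - (perp slope)*Mx = 9 + (8*(-11))/16 = 9 - 5.5000 = 3.5000

y = -0.5000x + 3.5000


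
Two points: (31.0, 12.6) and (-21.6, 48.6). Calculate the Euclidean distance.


dx = -21.6 - 31.0 = -52.6
dy = 48.6 - 12.6 = 36.0
d = sqrt(2766.76 + 1296.0) = sqrt(4062.76) = 63.7398

63.7398


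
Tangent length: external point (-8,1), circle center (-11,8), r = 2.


d = sqrt((-8+ 11)^2 + (1-8)^2) = sqrt(9+49) = 7.6158
L = sqrt(58.0000 - 4) = sqrt(54.0000) = 7.3485

7.3485


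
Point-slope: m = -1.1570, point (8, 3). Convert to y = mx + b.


y - 3 = -1.1570(x - 8)
y = -1.1570x + 3 + 1.1570*8
y = -1.1570x + 12.2560

y = -1.1570x + 12.2560


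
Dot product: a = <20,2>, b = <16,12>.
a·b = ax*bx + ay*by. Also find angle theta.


a·b = 20*16 + 2*12 = 320 + 24 = 344
|a| = sqrt(400+4) = 20.0998
|b| = sqrt(256+144) = 20.0000
cos(theta) = 344/(sqrt(404)*sqrt(400)) = 344/sqrt(161600) = 0.855732
theta = arccos(344/sqrt(161600)) = 31.1593 degrees

a·b = 344, theta = 31.1593 deg


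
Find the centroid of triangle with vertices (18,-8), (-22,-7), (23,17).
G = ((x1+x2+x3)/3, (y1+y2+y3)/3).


Gx = (18- 22+23)/3 = 19/3 = 6.3333
Gy = (-8- 7+17)/3 = 2/3 = 0.6667

G = (6.3333, 0.6667)


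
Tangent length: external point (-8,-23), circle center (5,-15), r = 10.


d = sqrt((-8-5)^2 + (-23+ 15)^2) = sqrt(169+64) = 15.2643
L = sqrt(233.0000 - 100) = sqrt(133.0000) = 11.5326

11.5326


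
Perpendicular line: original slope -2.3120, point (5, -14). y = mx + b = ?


Perpendicular slope = -1/m1 = -1/(-2.3120) = 0.4325
b2 = y0 - m2*x0 = -14 + 5/(-2.3120) = -14 - 2.1626 = -16.1626

y = 0.4325x - 16.1626


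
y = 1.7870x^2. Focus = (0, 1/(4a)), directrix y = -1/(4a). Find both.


a = 1.7870
1/(4a) = 0.1399
Focus = (0, 0.1399)
Directrix: y = -0.1399

Focus = (0, 0.1399), Directrix: y = -0.1399


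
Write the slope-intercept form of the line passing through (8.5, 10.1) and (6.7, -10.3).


m = (-20.4)/(-1.8) = 11.3333
b = y1 - m*x1 = 10.1 - (-20.4*8.5)/(-1.8) = 10.1 - 96.3333 = -86.2333

y = 11.3333x - 86.2333


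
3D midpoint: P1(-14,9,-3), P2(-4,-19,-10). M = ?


Mx = (-14- 4)/2 = -9.0000
My = (9- 19)/2 = -5.0000
Mz = (-3- 10)/2 = -6.5000

M = (-9.0000, -5.0000, -6.5000)


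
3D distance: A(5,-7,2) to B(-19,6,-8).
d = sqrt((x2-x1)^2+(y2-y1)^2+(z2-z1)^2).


dx=-24, dy=13, dz=-10
d = sqrt(576+169+100) = sqrt(845) = 29.0689

29.0689


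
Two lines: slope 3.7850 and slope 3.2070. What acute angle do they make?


m1-m2 = 0.578
1+m1*m2 = 13.138495
tan(theta) = |0.578/13.138495| = 0.043993
theta = arctan(|0.578/13.138495|) = 2.5190 degrees (acute angle)

2.5190 degrees


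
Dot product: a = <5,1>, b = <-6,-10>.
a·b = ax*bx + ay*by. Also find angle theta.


a·b = 5*(-6) + 1*(-10) = -30 - 10 = -40
|a| = sqrt(25+1) = 5.0990
|b| = sqrt(36+100) = 11.6619
cos(theta) = -40/(sqrt(26)*sqrt(136)) = -40/sqrt(3536) = -0.672673
theta = arccos(-40/sqrt(3536)) = 132.2737 degrees

a·b = -40, theta = 132.2737 deg


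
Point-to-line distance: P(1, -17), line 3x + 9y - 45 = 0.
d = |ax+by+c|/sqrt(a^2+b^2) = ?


|3*1 + 9*(-17) - 45| = |-195| = 195
sqrt(9 + 81) = sqrt(90) = 9.4868
d = 195/sqrt(90) = 20.5548

20.5548


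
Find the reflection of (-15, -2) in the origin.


Reflection rule for origin: (-x, -y)
(-15, -2) -> (15, 2)

(15, 2)


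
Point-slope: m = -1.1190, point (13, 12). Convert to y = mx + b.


y - 12 = -1.1190(x - 13)
y = -1.1190x + 12 + 1.1190*13
y = -1.1190x + 26.5470

y = -1.1190x + 26.5470


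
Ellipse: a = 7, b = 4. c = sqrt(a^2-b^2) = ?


c^2 = 7^2 - 4^2 = 49 - 16 = 33
c = sqrt(33) = 5.7446

c = 5.7446


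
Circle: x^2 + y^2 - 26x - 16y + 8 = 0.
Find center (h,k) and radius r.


h = -D/2 = 26/2 = 13
k = -E/2 = 16/2 = 8
r^2 = h^2 + k^2 - F = 169 + 64 - 8 = 225
r = 15

Center (13, 8), radius = 15


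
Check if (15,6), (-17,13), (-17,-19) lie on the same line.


15*(13+ 19) - 17*(-19-6) - 17*(6-13)
= 480 + 425 + 119 = 1024

No, not collinear (determinant = 1024)


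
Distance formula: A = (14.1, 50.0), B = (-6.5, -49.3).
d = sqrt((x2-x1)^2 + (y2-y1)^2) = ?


dx = -6.5 - 14.1 = -20.6
dy = -49.3 - 50.0 = -99.3
d = sqrt(424.36 + 9860.49) = sqrt(10284.85) = 101.4142

101.4142


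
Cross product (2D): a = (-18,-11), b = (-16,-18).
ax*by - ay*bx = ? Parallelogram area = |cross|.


cross = -18*(-18) + 11*(-16) = 324 - 176 = 148
Parallelogram area = |148| = 148

cross = 148, parallelogram area = 148


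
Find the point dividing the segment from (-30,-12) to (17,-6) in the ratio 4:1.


Px = (4*17 + 1*(-30))/5 = 38/5 = 7.6000
Py = (4*(-6) + 1*(-12))/5 = -36/5 = -7.2000

P = (7.6000, -7.2000)


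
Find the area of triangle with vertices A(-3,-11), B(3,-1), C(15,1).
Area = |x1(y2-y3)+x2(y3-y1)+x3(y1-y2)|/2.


-3*(-1-1) = 6
3*(1+ 11) = 36
15*(-11+ 1) = -150
sum = -108
Area = |-108|/2 = 54.0000

54.0000 sq units


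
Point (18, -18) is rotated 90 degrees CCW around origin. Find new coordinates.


cos(90) = 0, sin(90) = 1
x' = 18*0 + 18*1 = 18
y' = 18*1 - 18*0 = 18

(18, 18)


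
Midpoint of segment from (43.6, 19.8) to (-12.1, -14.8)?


Mx = (43.6 - 12.1)/2 = 31.5/2 = 15.7500
My = (19.8 - 14.8)/2 = 5.0/2 = 2.5000

(15.7500, 2.5000)


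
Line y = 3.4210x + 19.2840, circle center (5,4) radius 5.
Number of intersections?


Substitute y = 3.4210x + 19.2840: (x-5)^2 + (3.4210x+19.2840-4)^2 = 25
Expand to Ax^2 + Bx + C = 0, where b-k = 15.284
A = 1+m^2 = 12.703241
B = 2(m(b-k) - h) = 2(3.4210*15.284 - 5) = 94.573128
C = h^2 + (b-k)^2 - r^2 = 25 + 233.600656 - 25 = 233.600656
disc = B^2-4AC = 8944.0765 - 11869.9417 = -2925.8652
disc < 0

0 intersection points


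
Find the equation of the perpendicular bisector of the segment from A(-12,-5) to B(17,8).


Midpoint = (2.5, 1.5)
Slope of AB = dy/dx = 13/29 = 0.4483
Perp slope = -dx/dy = -29/13 = -2.2308
b = My - (perp slope)*Mx = 1.5 + (29*2.5)/13 = 1.5 + 5.5769 = 7.0769

y = -2.2308x + 7.0769


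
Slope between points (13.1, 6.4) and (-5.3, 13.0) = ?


dy = 13.0 - 6.4 = 6.6
dx = -5.3 - 13.1 = -18.4
m = 6.6/(-18.4) = -0.3587

m = -0.3587


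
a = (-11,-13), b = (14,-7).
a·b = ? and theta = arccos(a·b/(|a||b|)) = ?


a·b = -11*14 - 13*(-7) = -154 + 91 = -63
|a| = sqrt(121+169) = 17.0294
|b| = sqrt(196+49) = 15.6525
cos(theta) = -63/(sqrt(290)*sqrt(245)) = -63/sqrt(71050) = -0.236352
theta = arccos(-63/sqrt(71050)) = 103.6713 degrees

a·b = -63, theta = 103.6713 deg


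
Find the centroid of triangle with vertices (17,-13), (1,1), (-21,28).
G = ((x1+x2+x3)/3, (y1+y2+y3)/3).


Gx = (17+1- 21)/3 = -3/3 = -1.0000
Gy = (-13+1+28)/3 = 16/3 = 5.3333

G = (-1.0000, 5.3333)


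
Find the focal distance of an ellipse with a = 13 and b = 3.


c^2 = 13^2 - 3^2 = 169 - 9 = 160
c = sqrt(160) = 12.6491

c = 12.6491


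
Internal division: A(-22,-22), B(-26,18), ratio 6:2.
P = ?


Px = (6*(-26) + 2*(-22))/8 = -200/8 = -25.0000
Py = (6*18 + 2*(-22))/8 = 64/8 = 8.0000

P = (-25.0000, 8.0000)


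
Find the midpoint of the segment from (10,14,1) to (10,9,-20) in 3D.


Mx = (10+10)/2 = 10.0000
My = (14+9)/2 = 11.5000
Mz = (1- 20)/2 = -9.5000

M = (10.0000, 11.5000, -9.5000)


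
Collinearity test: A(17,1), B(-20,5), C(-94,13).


17*(5-13) - 20*(13-1) - 94*(1-5)
= -136 - 240 + 376 = 0

Yes, collinear (determinant = 0)


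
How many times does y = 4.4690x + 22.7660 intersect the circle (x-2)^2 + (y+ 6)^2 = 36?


Substitute y = 4.4690x + 22.7660: (x-2)^2 + (4.4690x+22.7660+ 6)^2 = 36
Expand to Ax^2 + Bx + C = 0, where b-k = 28.766
A = 1+m^2 = 20.971961
B = 2(m(b-k) - h) = 2(4.4690*28.766 - 2) = 253.110508
C = h^2 + (b-k)^2 - r^2 = 4 + 827.482756 - 36 = 795.482756
disc = B^2-4AC = 64064.9293 - 66731.3333 = -2666.4040
disc < 0

0 intersection points


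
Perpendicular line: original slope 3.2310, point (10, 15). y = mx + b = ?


Perpendicular slope = -1/m1 = -1/3.2310 = -0.3095
b2 = y0 - m2*x0 = 15 + 10/3.2310 = 15 + 3.0950 = 18.0950

y = -0.3095x + 18.0950


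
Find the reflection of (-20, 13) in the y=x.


Reflection rule for y=x: (y, x)
(-20, 13) -> (13, -20)

(13, -20)


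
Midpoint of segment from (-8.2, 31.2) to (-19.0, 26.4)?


Mx = (-8.2 - 19.0)/2 = -27.2/2 = -13.6000
My = (31.2 + 26.4)/2 = 57.6/2 = 28.8000

(-13.6000, 28.8000)


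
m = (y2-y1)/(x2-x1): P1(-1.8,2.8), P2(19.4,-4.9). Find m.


dy = -4.9 - 2.8 = -7.7
dx = 19.4 + 1.8 = 21.2
m = -7.7/21.2 = -0.3632

m = -0.3632


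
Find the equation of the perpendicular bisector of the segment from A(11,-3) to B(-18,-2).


Midpoint = (-3.5, -2.5)
Slope of AB = dy/dx = 1/(-29) = -0.0345
Perp slope = -dx/dy = 29/1 = 29.0000
b = My - (perp slope)*Mx = -2.5 + (-29*(-3.5))/1 = -2.5 + 101.5000 = 99.0000

y = 29.0000x + 99.0000


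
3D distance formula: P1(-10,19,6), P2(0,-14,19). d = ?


dx=10, dy=-33, dz=13
d = sqrt(100+1089+169) = sqrt(1358) = 36.8511

36.8511


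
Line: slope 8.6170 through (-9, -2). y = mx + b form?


y + 2 = 8.6170(x + 9)
y = 8.6170x - 2 - 8.6170*(-9)
y = 8.6170x + 75.5530

y = 8.6170x + 75.5530


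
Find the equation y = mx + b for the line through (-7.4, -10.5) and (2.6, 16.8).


m = (27.3)/(10.0) = 2.7300
b = y1 - m*x1 = -10.5 - (27.3*(-7.4))/(10.0) = -10.5 + 20.2020 = 9.7020

y = 2.7300x + 9.7020


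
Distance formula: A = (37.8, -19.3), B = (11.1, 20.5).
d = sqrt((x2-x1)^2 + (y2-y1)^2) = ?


dx = 11.1 - 37.8 = -26.7
dy = 20.5 + 19.3 = 39.8
d = sqrt(712.89 + 1584.04) = sqrt(2296.93) = 47.9263

47.9263


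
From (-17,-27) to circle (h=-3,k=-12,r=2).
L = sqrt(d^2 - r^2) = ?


d = sqrt((-17+ 3)^2 + (-27+ 12)^2) = sqrt(196+225) = 20.5183
L = sqrt(421.0000 - 4) = sqrt(417.0000) = 20.4206

20.4206


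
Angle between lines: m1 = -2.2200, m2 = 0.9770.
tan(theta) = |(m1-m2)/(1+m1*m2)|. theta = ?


m1-m2 = -3.197
1+m1*m2 = -1.16894
tan(theta) = |-3.197/(-1.16894)| = 2.734956
theta = arctan(|-3.197/(-1.16894)|) = 69.9157 degrees (acute angle)

69.9157 degrees


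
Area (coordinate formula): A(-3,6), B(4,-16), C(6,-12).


-3*(-16+ 12) = 12
4*(-12-6) = -72
6*(6+ 16) = 132
sum = 72
Area = |72|/2 = 36.0000

36.0000 sq units


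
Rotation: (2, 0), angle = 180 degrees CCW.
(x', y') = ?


cos(180) = -1, sin(180) = 0
x' = 2*(-1) - 0*0 = -2
y' = 2*0 + 0*(-1) = 0

(-2, 0)


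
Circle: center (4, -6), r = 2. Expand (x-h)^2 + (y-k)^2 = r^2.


(x-4)^2 + (y+ 6)^2 = 2^2
D = -2h = -8, E = -2k = 12
F = h^2+k^2-r^2 = 16+36-4 = 48

x^2 + y^2 - 8x + 12y + 48 = 0


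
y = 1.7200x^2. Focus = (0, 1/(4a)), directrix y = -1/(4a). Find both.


a = 1.7200
1/(4a) = 0.1453
Focus = (0, 0.1453)
Directrix: y = -0.1453

Focus = (0, 0.1453), Directrix: y = -0.1453


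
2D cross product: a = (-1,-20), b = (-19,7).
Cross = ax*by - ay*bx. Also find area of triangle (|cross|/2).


cross = -1*7 + 20*(-19) = -7 - 380 = -387
Triangle area = |-387|/2 = 387/2 = 193.5000

cross = -387, triangle area = 193.5000


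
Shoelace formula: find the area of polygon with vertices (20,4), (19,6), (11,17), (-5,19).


sum(xi*y_{i+1}) = 20*6 + 19*17 + 11*19 - 5*4 = 632
sum(yi*x_{i+1}) = 4*19 + 6*11 + 17*(-5) + 19*20 = 437
Area = |632 - 437|/2 = 195/2 = 97.5000

97.5000 sq units


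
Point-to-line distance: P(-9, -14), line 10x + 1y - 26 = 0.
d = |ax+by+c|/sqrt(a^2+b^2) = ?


|10*(-9) + 1*(-14) - 26| = |-130| = 130
sqrt(100 + 1) = sqrt(101) = 10.0499
d = 130/sqrt(101) = 12.9355

12.9355


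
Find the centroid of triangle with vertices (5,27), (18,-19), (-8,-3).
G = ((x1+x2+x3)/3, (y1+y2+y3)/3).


Gx = (5+18- 8)/3 = 15/3 = 5.0000
Gy = (27- 19- 3)/3 = 5/3 = 1.6667

G = (5.0000, 1.6667)


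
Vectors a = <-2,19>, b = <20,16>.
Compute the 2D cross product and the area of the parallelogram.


cross = -2*16 - 19*20 = -32 - 380 = -412
Parallelogram area = |-412| = 412

cross = -412, parallelogram area = 412


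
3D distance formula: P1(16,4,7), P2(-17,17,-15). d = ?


dx=-33, dy=13, dz=-22
d = sqrt(1089+169+484) = sqrt(1742) = 41.7373

41.7373


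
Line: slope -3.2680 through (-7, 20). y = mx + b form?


y - 20 = -3.2680(x + 7)
y = -3.2680x + 20 + 3.2680*(-7)
y = -3.2680x - 2.8760

y = -3.2680x - 2.8760


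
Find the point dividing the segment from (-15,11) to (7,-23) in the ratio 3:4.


Px = (3*7 + 4*(-15))/7 = -39/7 = -5.5714
Py = (3*(-23) + 4*11)/7 = -25/7 = -3.5714

P = (-5.5714, -3.5714)


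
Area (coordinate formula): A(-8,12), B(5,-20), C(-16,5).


-8*(-20-5) = 200
5*(5-12) = -35
-16*(12+ 20) = -512
sum = -347
Area = |-347|/2 = 173.5000

173.5000 sq units


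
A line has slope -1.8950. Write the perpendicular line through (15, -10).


Perpendicular slope = -1/m1 = -1/(-1.8950) = 0.5277
b2 = y0 - m2*x0 = -10 + 15/(-1.8950) = -10 - 7.9156 = -17.9156

y = 0.5277x - 17.9156


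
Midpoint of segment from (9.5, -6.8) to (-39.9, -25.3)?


Mx = (9.5 - 39.9)/2 = -30.4/2 = -15.2000
My = (-6.8 - 25.3)/2 = -32.1/2 = -16.0500

(-15.2000, -16.0500)


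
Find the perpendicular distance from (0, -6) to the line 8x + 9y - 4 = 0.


|8*0 + 9*(-6) - 4| = |-58| = 58
sqrt(64 + 81) = sqrt(145) = 12.0416
d = 58/sqrt(145) = 4.8166

4.8166


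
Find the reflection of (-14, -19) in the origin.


Reflection rule for origin: (-x, -y)
(-14, -19) -> (14, 19)

(14, 19)


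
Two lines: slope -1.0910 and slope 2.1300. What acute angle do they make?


m1-m2 = -3.221
1+m1*m2 = -1.32383
tan(theta) = |-3.221/(-1.32383)| = 2.433092
theta = arctan(|-3.221/(-1.32383)|) = 67.6574 degrees (acute angle)

67.6574 degrees


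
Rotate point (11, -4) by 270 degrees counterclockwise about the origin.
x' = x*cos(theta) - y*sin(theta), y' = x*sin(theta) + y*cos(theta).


cos(270) = 0, sin(270) = -1
x' = 11*0 + 4*(-1) = -4
y' = 11*(-1) - 4*0 = -11

(-4, -11)


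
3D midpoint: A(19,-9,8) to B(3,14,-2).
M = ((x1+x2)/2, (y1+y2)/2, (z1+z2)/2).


Mx = (19+3)/2 = 11.0000
My = (-9+14)/2 = 2.5000
Mz = (8- 2)/2 = 3.0000

M = (11.0000, 2.5000, 3.0000)


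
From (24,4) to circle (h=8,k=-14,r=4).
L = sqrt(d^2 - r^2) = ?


d = sqrt((24-8)^2 + (4+ 14)^2) = sqrt(256+324) = 24.0832
L = sqrt(580.0000 - 16) = sqrt(564.0000) = 23.7487

23.7487


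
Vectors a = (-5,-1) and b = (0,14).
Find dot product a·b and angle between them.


a·b = -5*0 - 1*14 = 0 - 14 = -14
|a| = sqrt(25+1) = 5.0990
|b| = sqrt(0+196) = 14.0000
cos(theta) = -14/(sqrt(26)*sqrt(196)) = -14/sqrt(5096) = -0.196116
theta = arccos(-14/sqrt(5096)) = 101.3099 degrees

a·b = -14, theta = 101.3099 deg


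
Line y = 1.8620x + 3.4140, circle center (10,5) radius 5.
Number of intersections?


Substitute y = 1.8620x + 3.4140: (x-10)^2 + (1.8620x+3.4140-5)^2 = 25
Expand to Ax^2 + Bx + C = 0, where b-k = -1.586
A = 1+m^2 = 4.467044
B = 2(m(b-k) - h) = 2(1.8620*(-1.586) - 10) = -25.906264
C = h^2 + (b-k)^2 - r^2 = 100 + 2.515396 - 25 = 77.515396
disc = B^2-4AC = 671.1345 - 1385.0587 = -713.9242
disc < 0

0 intersection points


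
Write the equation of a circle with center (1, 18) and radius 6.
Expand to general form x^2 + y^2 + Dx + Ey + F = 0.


(x-1)^2 + (y-18)^2 = 6^2
D = -2h = -2, E = -2k = -36
F = h^2+k^2-r^2 = 1+324-36 = 289

x^2 + y^2 - 2x - 36y + 289 = 0


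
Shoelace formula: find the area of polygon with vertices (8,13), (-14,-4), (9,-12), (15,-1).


sum(xi*y_{i+1}) = 8*(-4) - 14*(-12) + 9*(-1) + 15*13 = 322
sum(yi*x_{i+1}) = 13*(-14) - 4*9 - 12*15 - 1*8 = -406
Area = |322 + 406|/2 = 728/2 = 364.0000

364.0000 sq units


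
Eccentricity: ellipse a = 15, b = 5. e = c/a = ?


c = sqrt(225-25) = sqrt(200) = 14.1421
e = c/a = sqrt(200)/15 = 0.9428

e = 0.9428


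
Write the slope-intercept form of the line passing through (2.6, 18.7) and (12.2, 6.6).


m = (-12.1)/(9.6) = -1.2604
b = y1 - m*x1 = 18.7 - (-12.1*2.6)/(9.6) = 18.7 + 3.2771 = 21.9771

y = -1.2604x + 21.9771


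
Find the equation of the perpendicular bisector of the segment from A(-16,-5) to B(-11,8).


Midpoint = (-13.5, 1.5)
Slope of AB = dy/dx = 13/5 = 2.6000
Perp slope = -dx/dy = -5/13 = -0.3846
b = My - (perp slope)*Mx = 1.5 + (5*(-13.5))/13 = 1.5 - 5.1923 = -3.6923

y = -0.3846x - 3.6923


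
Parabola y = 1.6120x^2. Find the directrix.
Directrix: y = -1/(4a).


a = 1.6120
1/(4a) = 0.1551
directrix: y = -0.1551 = -0.1551

y = -0.1551


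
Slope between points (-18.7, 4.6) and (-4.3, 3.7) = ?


dy = 3.7 - 4.6 = -0.9
dx = -4.3 + 18.7 = 14.4
m = -0.9/14.4 = -0.0625

m = -0.0625


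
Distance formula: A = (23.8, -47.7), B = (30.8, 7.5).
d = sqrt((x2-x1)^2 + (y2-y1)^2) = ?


dx = 30.8 - 23.8 = 7.0
dy = 7.5 + 47.7 = 55.2
d = sqrt(49.0 + 3047.04) = sqrt(3096.04) = 55.6421

55.6421


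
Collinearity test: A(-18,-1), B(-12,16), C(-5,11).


-18*(16-11) - 12*(11+ 1) - 5*(-1-16)
= -90 - 144 + 85 = -149

No, not collinear (determinant = -149)


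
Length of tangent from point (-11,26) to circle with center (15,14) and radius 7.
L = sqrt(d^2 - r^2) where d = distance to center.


d = sqrt((-11-15)^2 + (26-14)^2) = sqrt(676+144) = 28.6356
L = sqrt(820.0000 - 49) = sqrt(771.0000) = 27.7669

27.7669


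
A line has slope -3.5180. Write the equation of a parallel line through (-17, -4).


Parallel lines have equal slopes.
m2 = -3.5180
b2 = -4 + 3.5180*(-17) = -63.8060

y = -3.5180x - 63.8060


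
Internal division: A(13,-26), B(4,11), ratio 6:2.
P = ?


Px = (6*4 + 2*13)/8 = 50/8 = 6.2500
Py = (6*11 + 2*(-26))/8 = 14/8 = 1.7500

P = (6.2500, 1.7500)


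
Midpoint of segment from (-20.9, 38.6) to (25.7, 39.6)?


Mx = (-20.9 + 25.7)/2 = 4.8/2 = 2.4000
My = (38.6 + 39.6)/2 = 78.2/2 = 39.1000

(2.4000, 39.1000)


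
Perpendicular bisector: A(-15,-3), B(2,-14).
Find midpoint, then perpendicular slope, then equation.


Midpoint = (-6.5, -8.5)
Slope of AB = dy/dx = -11/17 = -0.6471
Perp slope = -dx/dy = 17/11 = 1.5455
b = My - (perp slope)*Mx = -8.5 + (17*(-6.5))/(-11) = -8.5 + 10.0455 = 1.5455

y = 1.5455x + 1.5455


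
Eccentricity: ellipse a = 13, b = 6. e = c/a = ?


c = sqrt(169-36) = sqrt(133) = 11.5326
e = c/a = sqrt(133)/13 = 0.8871

e = 0.8871


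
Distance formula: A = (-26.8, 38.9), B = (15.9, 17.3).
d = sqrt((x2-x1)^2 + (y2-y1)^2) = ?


dx = 15.9 + 26.8 = 42.7
dy = 17.3 - 38.9 = -21.6
d = sqrt(1823.29 + 466.56) = sqrt(2289.85) = 47.8524

47.8524


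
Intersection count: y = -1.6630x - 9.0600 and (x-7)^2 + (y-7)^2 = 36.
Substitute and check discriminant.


Substitute y = -1.6630x - 9.0600: (x-7)^2 + (-1.6630x- 9.0600-7)^2 = 36
Expand to Ax^2 + Bx + C = 0, where b-k = -16.06
A = 1+m^2 = 3.765569
B = 2(m(b-k) - h) = 2(-1.6630*(-16.06) - 7) = 39.41556
C = h^2 + (b-k)^2 - r^2 = 49 + 257.9236 - 36 = 270.9236
disc = B^2-4AC = 1553.5864 - 4080.7260 = -2527.1396
disc < 0

0 intersection points
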